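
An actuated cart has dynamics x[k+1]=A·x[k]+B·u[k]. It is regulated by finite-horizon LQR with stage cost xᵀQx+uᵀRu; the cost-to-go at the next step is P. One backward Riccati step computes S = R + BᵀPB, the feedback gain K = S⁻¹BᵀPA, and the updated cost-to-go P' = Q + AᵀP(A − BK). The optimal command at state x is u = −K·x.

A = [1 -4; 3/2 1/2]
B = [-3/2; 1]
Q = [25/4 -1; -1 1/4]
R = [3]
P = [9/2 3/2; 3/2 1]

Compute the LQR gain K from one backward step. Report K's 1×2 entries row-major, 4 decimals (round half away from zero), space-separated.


BᵀP = [-5.2500 -1.2500]
S = R + BᵀPB = [3] + [6.6250] = [9.6250]
BᵀPA = [-7.1250 20.3750]
K = S⁻¹·BᵀPA = [-0.7403 2.1169]
A−BK = [-0.1104 -0.8247; 2.2403 -1.6169]
AᵀP(A−BK) = [5.9756 -10.4172; -10.4172 23.1185]
P' = Q + AᵀP(A−BK) = [12.2256 -11.4172; -11.4172 23.3685]
tr(P') = 35.5942

-0.7403 2.1169


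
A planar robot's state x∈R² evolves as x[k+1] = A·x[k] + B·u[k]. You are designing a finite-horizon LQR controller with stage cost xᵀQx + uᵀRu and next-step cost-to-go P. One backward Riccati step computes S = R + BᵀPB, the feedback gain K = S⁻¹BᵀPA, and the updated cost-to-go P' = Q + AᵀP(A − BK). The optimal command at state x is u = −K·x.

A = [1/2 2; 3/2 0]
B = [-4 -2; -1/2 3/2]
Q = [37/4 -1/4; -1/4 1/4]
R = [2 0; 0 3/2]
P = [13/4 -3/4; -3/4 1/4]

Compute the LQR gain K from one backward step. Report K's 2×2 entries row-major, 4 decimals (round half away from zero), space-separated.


BᵀP = [-12.6250 2.8750; -7.6250 1.8750]
S = R + BᵀPB = [2 0; 0 3/2] + [49.0625 29.5625; 29.5625 18.0625] = [51.0625 29.5625; 29.5625 19.5625]
BᵀPA = [-2.0000 -25.2500; -1.0000 -15.2500]
K = S⁻¹·BᵀPA = [-0.0765 -0.3451; 0.0645 -0.2581]
A−BK = [0.3230 0.1035; 1.3650 0.2146]
AᵀP(A−BK) = [0.1615 0.0518; 0.0518 0.3511]
P' = Q + AᵀP(A−BK) = [9.4115 -0.1982; -0.1982 0.6011]
tr(P') = 10.0126

-0.0765 -0.3451 0.0645 -0.2581


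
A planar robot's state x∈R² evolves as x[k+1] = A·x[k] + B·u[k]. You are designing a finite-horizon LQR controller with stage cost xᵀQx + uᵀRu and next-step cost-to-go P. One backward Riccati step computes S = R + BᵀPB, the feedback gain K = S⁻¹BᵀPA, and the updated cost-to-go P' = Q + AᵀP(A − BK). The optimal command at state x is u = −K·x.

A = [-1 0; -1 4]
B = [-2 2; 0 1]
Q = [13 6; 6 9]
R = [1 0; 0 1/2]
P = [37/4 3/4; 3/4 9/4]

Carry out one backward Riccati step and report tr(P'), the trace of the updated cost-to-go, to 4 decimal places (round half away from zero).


BᵀP = [-18.5000 -1.5000; 19.2500 3.7500]
S = R + BᵀPB = [1 0; 0 1/2] + [37.0000 -38.5000; -38.5000 42.2500] = [38.0000 -38.5000; -38.5000 42.7500]
BᵀPA = [20.0000 -6.0000; -23.0000 15.0000]
K = S⁻¹·BᵀPA = [-0.2144 2.2566; -0.7311 2.3831]
A−BK = [0.0334 -0.2531; -0.2689 1.6169]
AᵀP(A−BK) = [0.4728 -2.3199; -2.3199 13.7926]
P' = Q + AᵀP(A−BK) = [13.4728 3.6801; 3.6801 22.7926]
tr(P') = 36.2654

36.2654


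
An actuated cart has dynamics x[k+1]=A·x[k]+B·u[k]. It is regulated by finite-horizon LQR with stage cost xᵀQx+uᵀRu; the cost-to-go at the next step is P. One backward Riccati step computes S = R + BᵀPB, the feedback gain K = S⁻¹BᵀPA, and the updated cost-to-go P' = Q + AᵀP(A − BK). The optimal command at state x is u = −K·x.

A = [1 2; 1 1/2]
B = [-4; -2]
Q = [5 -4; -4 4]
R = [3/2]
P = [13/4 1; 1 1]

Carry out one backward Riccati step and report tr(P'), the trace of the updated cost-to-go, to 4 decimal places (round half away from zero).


9.6837

BᵀP = [-15.0000 -6.0000]
S = R + BᵀPB = [3/2] + [72.0000] = [73.5000]
BᵀPA = [-21.0000 -33.0000]
K = S⁻¹·BᵀPA = [-0.2857 -0.4490]
A−BK = [-0.1429 0.2041; 0.4286 -0.3980]
AᵀP(A−BK) = [0.2500 0.0714; 0.0714 0.4337]
P' = Q + AᵀP(A−BK) = [5.2500 -3.9286; -3.9286 4.4337]
tr(P') = 9.6837


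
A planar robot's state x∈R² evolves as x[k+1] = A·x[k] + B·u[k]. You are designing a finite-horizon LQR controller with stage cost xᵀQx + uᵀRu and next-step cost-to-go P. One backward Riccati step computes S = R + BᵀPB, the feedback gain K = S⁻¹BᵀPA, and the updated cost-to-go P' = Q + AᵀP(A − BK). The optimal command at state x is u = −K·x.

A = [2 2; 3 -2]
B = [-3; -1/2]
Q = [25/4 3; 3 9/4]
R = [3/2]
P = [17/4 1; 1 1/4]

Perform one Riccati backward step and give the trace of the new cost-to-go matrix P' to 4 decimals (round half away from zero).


BᵀP = [-13.2500 -3.1250]
S = R + BᵀPB = [3/2] + [41.3125] = [42.8125]
BᵀPA = [-35.8750 -20.2500]
K = S⁻¹·BᵀPA = [-0.8380 -0.4730]
A−BK = [-0.5139 0.5810; 2.5810 -2.2365]
AᵀP(A−BK) = [1.1883 0.5314; 0.5314 0.4219]
P' = Q + AᵀP(A−BK) = [7.4383 3.5314; 3.5314 2.6719]
tr(P') = 10.1102

10.1102


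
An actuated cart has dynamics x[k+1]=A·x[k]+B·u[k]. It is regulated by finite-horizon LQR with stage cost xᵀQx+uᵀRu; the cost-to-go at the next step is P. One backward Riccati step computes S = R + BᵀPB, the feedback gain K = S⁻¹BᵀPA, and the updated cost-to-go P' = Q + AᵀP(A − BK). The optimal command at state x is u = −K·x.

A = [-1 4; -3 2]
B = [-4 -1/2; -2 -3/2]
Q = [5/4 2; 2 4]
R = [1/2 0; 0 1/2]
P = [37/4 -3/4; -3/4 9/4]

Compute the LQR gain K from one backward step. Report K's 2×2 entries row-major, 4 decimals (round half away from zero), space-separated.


BᵀP = [-35.5000 -1.5000; -3.5000 -3.0000]
S = R + BᵀPB = [1/2 0; 0 1/2] + [145.0000 20.0000; 20.0000 6.2500] = [145.5000 20.0000; 20.0000 6.7500]
BᵀPA = [40.0000 -145.0000; 12.5000 -20.0000]
K = S⁻¹·BᵀPA = [0.0344 -0.9942; 1.7501 -0.0172]
A−BK = [0.0125 0.0146; -0.3062 -0.0142]
AᵀP(A−BK) = [1.7501 -0.0172; -0.0172 0.4971]
P' = Q + AᵀP(A−BK) = [3.0001 1.9828; 1.9828 4.4971]
tr(P') = 7.4972

0.0344 -0.9942 1.7501 -0.0172


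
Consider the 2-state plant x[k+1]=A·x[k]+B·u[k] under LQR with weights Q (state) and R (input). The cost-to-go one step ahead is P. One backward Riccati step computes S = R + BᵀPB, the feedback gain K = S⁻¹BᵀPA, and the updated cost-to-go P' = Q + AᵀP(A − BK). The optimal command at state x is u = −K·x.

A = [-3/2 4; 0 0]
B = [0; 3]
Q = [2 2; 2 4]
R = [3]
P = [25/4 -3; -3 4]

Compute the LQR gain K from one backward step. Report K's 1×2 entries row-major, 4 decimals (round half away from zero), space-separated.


0.3462 -0.9231

BᵀP = [-9.0000 12.0000]
S = R + BᵀPB = [3] + [36.0000] = [39.0000]
BᵀPA = [13.5000 -36.0000]
K = S⁻¹·BᵀPA = [0.3462 -0.9231]
A−BK = [-1.5000 4.0000; -1.0385 2.7692]
AᵀP(A−BK) = [9.3894 -25.0385; -25.0385 66.7692]
P' = Q + AᵀP(A−BK) = [11.3894 -23.0385; -23.0385 70.7692]
tr(P') = 82.1587


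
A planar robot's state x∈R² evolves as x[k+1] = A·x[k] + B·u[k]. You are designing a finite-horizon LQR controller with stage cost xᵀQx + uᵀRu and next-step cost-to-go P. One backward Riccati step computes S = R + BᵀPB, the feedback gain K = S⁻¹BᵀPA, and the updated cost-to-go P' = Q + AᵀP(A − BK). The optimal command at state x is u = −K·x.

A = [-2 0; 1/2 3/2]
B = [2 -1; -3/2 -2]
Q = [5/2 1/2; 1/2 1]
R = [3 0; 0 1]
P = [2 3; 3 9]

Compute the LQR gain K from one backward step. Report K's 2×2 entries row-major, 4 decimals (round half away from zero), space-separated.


BᵀP = [-0.5000 -7.5000; -8.0000 -21.0000]
S = R + BᵀPB = [3 0; 0 1] + [10.2500 15.5000; 15.5000 50.0000] = [13.2500 15.5000; 15.5000 51.0000]
BᵀPA = [-2.7500 -11.2500; 5.5000 -31.5000]
K = S⁻¹·BᵀPA = [-0.5178 -0.1963; 0.2652 -0.5580]
A−BK = [-0.6992 -0.1653; 0.2537 0.0896]
AᵀP(A−BK) = [1.3674 0.2790; 0.2790 0.4650]
P' = Q + AᵀP(A−BK) = [3.8674 0.7790; 0.7790 1.4650]
tr(P') = 5.3324

-0.5178 -0.1963 0.2652 -0.5580


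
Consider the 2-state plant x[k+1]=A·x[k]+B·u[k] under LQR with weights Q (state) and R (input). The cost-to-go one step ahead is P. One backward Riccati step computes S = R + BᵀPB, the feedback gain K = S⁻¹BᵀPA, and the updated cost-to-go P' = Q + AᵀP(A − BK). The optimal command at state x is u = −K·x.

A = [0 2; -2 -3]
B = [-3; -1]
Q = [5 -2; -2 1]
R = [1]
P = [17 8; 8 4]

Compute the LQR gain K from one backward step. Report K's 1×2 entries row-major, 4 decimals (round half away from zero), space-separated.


BᵀP = [-59.0000 -28.0000]
S = R + BᵀPB = [1] + [205.0000] = [206.0000]
BᵀPA = [56.0000 -34.0000]
K = S⁻¹·BᵀPA = [0.2718 -0.1650]
A−BK = [0.8155 1.5049; -1.7282 -3.1650]
AᵀP(A−BK) = [0.7767 1.2427; 1.2427 2.3883]
P' = Q + AᵀP(A−BK) = [5.7767 -0.7573; -0.7573 3.3883]
tr(P') = 9.1650

0.2718 -0.1650


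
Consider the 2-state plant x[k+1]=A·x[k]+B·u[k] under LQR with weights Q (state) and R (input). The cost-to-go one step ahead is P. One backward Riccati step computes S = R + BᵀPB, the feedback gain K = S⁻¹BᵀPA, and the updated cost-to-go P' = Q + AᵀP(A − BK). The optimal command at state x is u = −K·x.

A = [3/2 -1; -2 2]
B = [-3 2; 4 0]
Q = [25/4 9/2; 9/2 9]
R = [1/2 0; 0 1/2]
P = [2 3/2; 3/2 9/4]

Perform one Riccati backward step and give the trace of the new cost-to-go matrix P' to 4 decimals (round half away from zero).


BᵀP = [0.0000 4.5000; 4.0000 3.0000]
S = R + BᵀPB = [1/2 0; 0 1/2] + [18.0000 0.0000; 0.0000 8.0000] = [18.5000 0.0000; 0.0000 8.5000]
BᵀPA = [-9.0000 9.0000; 0.0000 2.0000]
K = S⁻¹·BᵀPA = [-0.4865 0.4865; 0.0000 0.2353]
A−BK = [0.0405 -0.0111; -0.0541 0.0541]
AᵀP(A−BK) = [0.1216 -0.1216; -0.1216 0.1510]
P' = Q + AᵀP(A−BK) = [6.3716 4.3784; 4.3784 9.1510]
tr(P') = 15.5227

15.5227


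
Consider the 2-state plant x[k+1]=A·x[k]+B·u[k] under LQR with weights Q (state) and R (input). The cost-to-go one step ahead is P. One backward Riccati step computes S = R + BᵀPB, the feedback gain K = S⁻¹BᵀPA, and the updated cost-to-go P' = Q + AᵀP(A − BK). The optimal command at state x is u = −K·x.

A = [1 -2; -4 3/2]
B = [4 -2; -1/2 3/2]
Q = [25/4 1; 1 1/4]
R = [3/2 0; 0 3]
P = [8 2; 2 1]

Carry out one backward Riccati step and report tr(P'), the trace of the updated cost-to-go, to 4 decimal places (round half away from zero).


BᵀP = [31.0000 7.5000; -13.0000 -2.5000]
S = R + BᵀPB = [3/2 0; 0 3] + [120.2500 -50.7500; -50.7500 22.2500] = [121.7500 -50.7500; -50.7500 25.2500]
BᵀPA = [1.0000 -50.7500; -3.0000 22.2500]
K = S⁻¹·BᵀPA = [-0.2547 -0.3053; -0.6307 0.2675]
A−BK = [0.7573 -0.2437; -3.1812 0.9461]
AᵀP(A−BK) = [6.3625 -1.8922; -1.8922 0.8025]
P' = Q + AᵀP(A−BK) = [12.6125 -0.8922; -0.8922 1.0525]
tr(P') = 13.6650

13.6650


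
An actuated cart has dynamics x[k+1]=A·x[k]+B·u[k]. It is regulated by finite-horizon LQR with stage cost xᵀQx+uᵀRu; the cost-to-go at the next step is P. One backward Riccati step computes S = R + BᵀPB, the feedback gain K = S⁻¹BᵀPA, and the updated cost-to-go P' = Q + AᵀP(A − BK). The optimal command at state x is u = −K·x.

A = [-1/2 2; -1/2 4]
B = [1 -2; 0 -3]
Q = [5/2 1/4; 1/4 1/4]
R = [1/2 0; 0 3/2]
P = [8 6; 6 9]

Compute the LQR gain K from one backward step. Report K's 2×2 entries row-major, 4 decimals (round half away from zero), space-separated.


-0.1503 -0.3634 0.1683 -1.2673

BᵀP = [8.0000 6.0000; -34.0000 -39.0000]
S = R + BᵀPB = [1/2 0; 0 3/2] + [8.0000 -34.0000; -34.0000 185.0000] = [8.5000 -34.0000; -34.0000 186.5000]
BᵀPA = [-7.0000 40.0000; 36.5000 -224.0000]
K = S⁻¹·BᵀPA = [-0.1503 -0.3634; 0.1683 -1.2673]
A−BK = [-0.0131 -0.1712; 0.0050 0.1980]
AᵀP(A−BK) = [0.0546 -0.2865; -0.2865 2.6558]
P' = Q + AᵀP(A−BK) = [2.5546 -0.0365; -0.0365 2.9058]
tr(P') = 5.4604


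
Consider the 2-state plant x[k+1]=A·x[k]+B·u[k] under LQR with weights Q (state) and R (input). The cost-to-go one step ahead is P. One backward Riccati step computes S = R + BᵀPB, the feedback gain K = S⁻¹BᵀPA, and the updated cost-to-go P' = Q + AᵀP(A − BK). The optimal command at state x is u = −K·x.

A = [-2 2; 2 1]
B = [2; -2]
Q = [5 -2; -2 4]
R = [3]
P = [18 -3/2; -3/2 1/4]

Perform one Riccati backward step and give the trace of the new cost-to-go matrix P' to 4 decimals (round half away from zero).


15.0767

BᵀP = [39.0000 -3.5000]
S = R + BᵀPB = [3] + [85.0000] = [88.0000]
BᵀPA = [-85.0000 74.5000]
K = S⁻¹·BᵀPA = [-0.9659 0.8466]
A−BK = [-0.0682 0.3068; 0.0682 2.6932]
AᵀP(A−BK) = [2.8977 -2.5398; -2.5398 3.1790]
P' = Q + AᵀP(A−BK) = [7.8977 -4.5398; -4.5398 7.1790]
tr(P') = 15.0767


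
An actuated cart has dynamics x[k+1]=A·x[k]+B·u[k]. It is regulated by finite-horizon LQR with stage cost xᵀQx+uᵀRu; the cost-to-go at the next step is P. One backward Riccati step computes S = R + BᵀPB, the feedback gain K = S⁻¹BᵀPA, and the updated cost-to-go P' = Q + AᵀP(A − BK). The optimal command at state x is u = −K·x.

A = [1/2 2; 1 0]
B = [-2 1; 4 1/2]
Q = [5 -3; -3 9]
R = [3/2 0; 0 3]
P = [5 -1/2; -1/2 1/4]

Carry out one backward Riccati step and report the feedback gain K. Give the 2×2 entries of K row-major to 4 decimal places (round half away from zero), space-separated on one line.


BᵀP = [-12.0000 2.0000; 4.7500 -0.3750]
S = R + BᵀPB = [3/2 0; 0 3] + [32.0000 -11.0000; -11.0000 4.5625] = [33.5000 -11.0000; -11.0000 7.5625]
BᵀPA = [-4.0000 -24.0000; 2.0000 9.5000]
K = S⁻¹·BᵀPA = [-0.0623 -0.5818; 0.1738 0.4099]
A−BK = [0.2015 0.4264; 1.1625 2.1223]
AᵀP(A−BK) = [0.4031 0.8529; 0.8529 2.1421]
P' = Q + AᵀP(A−BK) = [5.4031 -2.1471; -2.1471 11.1421]
tr(P') = 16.5452

-0.0623 -0.5818 0.1738 0.4099


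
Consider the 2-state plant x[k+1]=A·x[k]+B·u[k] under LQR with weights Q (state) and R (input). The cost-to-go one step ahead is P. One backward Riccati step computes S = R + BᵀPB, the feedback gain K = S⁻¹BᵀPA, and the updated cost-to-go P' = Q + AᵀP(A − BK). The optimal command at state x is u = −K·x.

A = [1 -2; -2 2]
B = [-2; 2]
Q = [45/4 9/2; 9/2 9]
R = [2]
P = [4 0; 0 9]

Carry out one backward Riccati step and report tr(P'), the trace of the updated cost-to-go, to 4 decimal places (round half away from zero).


BᵀP = [-8.0000 18.0000]
S = R + BᵀPB = [2] + [52.0000] = [54.0000]
BᵀPA = [-44.0000 52.0000]
K = S⁻¹·BᵀPA = [-0.8148 0.9630]
A−BK = [-0.6296 -0.0741; -0.3704 0.0741]
AᵀP(A−BK) = [4.1481 -1.6296; -1.6296 1.9259]
P' = Q + AᵀP(A−BK) = [15.3981 2.8704; 2.8704 10.9259]
tr(P') = 26.3241

26.3241


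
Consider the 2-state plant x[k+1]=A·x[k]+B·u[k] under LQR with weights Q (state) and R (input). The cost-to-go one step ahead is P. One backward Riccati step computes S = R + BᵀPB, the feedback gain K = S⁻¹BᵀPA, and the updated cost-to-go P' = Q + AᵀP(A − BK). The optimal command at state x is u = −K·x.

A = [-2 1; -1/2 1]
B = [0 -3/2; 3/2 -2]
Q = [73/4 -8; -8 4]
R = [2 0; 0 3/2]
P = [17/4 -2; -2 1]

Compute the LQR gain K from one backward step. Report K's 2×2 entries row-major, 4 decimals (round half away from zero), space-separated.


0.9013 -0.2351 0.9463 -0.3338

BᵀP = [-3.0000 1.5000; -2.3750 1.0000]
S = R + BᵀPB = [2 0; 0 3/2] + [2.2500 1.5000; 1.5000 1.5625] = [4.2500 1.5000; 1.5000 3.0625]
BᵀPA = [5.2500 -1.5000; 4.2500 -1.3750]
K = S⁻¹·BᵀPA = [0.9013 -0.2351; 0.9463 -0.3338]
A−BK = [-0.5806 0.4993; 0.0406 0.6851]
AᵀP(A−BK) = [4.4964 -1.3469; -1.3469 0.4383]
P' = Q + AᵀP(A−BK) = [22.7464 -9.3469; -9.3469 4.4383]
tr(P') = 27.1847


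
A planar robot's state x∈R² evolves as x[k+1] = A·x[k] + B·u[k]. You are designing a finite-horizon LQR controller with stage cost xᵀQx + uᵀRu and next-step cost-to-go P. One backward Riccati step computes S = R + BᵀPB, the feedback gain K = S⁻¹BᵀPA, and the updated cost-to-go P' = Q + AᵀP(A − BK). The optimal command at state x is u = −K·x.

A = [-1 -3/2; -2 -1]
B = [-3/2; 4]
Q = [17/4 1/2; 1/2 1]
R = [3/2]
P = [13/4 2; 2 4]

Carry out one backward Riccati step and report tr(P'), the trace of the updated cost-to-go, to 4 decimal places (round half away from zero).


BᵀP = [3.1250 13.0000]
S = R + BᵀPB = [3/2] + [47.3125] = [48.8125]
BᵀPA = [-29.1250 -17.6875]
K = S⁻¹·BᵀPA = [-0.5967 -0.3624]
A−BK = [-1.8950 -2.0435; 0.3867 0.4494]
AᵀP(A−BK) = [9.8720 10.3214; 10.3214 10.9033]
P' = Q + AᵀP(A−BK) = [14.1220 10.8214; 10.8214 11.9033]
tr(P') = 26.0253

26.0253


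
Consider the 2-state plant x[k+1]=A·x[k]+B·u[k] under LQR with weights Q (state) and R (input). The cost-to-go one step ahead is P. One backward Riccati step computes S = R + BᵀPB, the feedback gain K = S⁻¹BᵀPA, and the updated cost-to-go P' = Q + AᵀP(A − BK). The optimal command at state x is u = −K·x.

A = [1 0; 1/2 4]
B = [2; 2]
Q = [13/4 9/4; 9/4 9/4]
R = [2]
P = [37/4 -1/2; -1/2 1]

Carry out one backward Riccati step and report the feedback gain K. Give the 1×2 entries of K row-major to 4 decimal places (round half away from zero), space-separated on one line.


BᵀP = [17.5000 1.0000]
S = R + BᵀPB = [2] + [37.0000] = [39.0000]
BᵀPA = [18.0000 4.0000]
K = S⁻¹·BᵀPA = [0.4615 0.1026]
A−BK = [0.0769 -0.2051; -0.4231 3.7949]
AᵀP(A−BK) = [0.6923 -1.8462; -1.8462 15.5897]
P' = Q + AᵀP(A−BK) = [3.9423 0.4038; 0.4038 17.8397]
tr(P') = 21.7821

0.4615 0.1026


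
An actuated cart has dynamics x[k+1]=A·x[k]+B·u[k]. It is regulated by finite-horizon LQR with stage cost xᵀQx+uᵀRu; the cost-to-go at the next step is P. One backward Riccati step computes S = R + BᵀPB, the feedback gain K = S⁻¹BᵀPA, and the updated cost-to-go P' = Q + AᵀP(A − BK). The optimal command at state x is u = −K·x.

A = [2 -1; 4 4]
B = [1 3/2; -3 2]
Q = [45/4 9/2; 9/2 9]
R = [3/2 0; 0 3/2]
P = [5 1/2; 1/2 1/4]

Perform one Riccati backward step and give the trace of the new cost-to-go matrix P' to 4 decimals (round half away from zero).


24.8161

BᵀP = [3.5000 -0.2500; 8.5000 1.2500]
S = R + BᵀPB = [3/2 0; 0 3/2] + [4.2500 4.7500; 4.7500 15.2500] = [5.7500 4.7500; 4.7500 16.7500]
BᵀPA = [6.0000 -4.5000; 22.0000 -3.5000]
K = S⁻¹·BᵀPA = [-0.0542 -0.7966; 1.3288 0.0169]
A−BK = [0.0610 -0.2288; 1.1797 1.5763]
AᵀP(A−BK) = [3.0915 0.4068; 0.4068 1.4746]
P' = Q + AᵀP(A−BK) = [14.3415 4.9068; 4.9068 10.4746]
tr(P') = 24.8161


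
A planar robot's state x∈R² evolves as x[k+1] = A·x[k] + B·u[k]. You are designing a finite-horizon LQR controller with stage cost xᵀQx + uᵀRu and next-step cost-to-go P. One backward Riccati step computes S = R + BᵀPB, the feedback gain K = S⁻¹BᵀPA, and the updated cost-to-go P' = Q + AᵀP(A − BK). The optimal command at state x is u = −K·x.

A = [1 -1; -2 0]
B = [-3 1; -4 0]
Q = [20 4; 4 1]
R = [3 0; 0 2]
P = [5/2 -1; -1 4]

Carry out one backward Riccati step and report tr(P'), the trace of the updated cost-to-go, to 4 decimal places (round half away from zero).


29.3044

BᵀP = [-3.5000 -13.0000; 2.5000 -1.0000]
S = R + BᵀPB = [3 0; 0 2] + [62.5000 -3.5000; -3.5000 2.5000] = [65.5000 -3.5000; -3.5000 4.5000]
BᵀPA = [22.5000 3.5000; 4.5000 -2.5000]
K = S⁻¹·BᵀPA = [0.4142 0.0248; 1.3221 -0.5363]
A−BK = [0.9204 -0.3894; -0.3434 0.0991]
AᵀP(A−BK) = [7.2319 -2.6442; -2.6442 1.0726]
P' = Q + AᵀP(A−BK) = [27.2319 1.3558; 1.3558 2.0726]
tr(P') = 29.3044


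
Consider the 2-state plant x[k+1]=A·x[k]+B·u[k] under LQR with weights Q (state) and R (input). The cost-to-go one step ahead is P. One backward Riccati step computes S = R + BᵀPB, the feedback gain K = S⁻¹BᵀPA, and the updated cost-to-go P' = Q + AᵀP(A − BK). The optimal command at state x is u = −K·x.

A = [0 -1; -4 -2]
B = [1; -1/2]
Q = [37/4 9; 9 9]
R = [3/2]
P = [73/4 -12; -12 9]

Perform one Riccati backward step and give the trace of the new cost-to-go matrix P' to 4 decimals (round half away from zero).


38.1305

BᵀP = [24.2500 -16.5000]
S = R + BᵀPB = [3/2] + [32.5000] = [34.0000]
BᵀPA = [66.0000 8.7500]
K = S⁻¹·BᵀPA = [1.9412 0.2574]
A−BK = [-1.9412 -1.2574; -3.0294 -1.8713]
AᵀP(A−BK) = [15.8824 7.0147; 7.0147 3.9982]
P' = Q + AᵀP(A−BK) = [25.1324 16.0147; 16.0147 12.9982]
tr(P') = 38.1305


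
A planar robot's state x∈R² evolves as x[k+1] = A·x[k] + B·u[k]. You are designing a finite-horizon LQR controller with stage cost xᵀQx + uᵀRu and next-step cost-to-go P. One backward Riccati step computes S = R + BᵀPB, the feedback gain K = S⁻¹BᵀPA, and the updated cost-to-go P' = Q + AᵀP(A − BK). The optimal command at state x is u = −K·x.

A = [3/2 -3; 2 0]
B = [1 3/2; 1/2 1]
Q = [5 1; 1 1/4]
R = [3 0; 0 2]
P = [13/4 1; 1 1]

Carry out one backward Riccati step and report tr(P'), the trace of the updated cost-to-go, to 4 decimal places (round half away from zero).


12.8393

BᵀP = [3.7500 1.5000; 5.8750 2.5000]
S = R + BᵀPB = [3 0; 0 2] + [4.5000 7.1250; 7.1250 11.3125] = [7.5000 7.1250; 7.1250 13.3125]
BᵀPA = [8.6250 -11.2500; 13.8125 -17.6250]
K = S⁻¹·BᵀPA = [0.3343 -0.4928; 0.8586 -1.0602]
A−BK = [-0.1223 -0.9169; 0.9742 1.3066]
AᵀP(A−BK) = [2.5692 -1.7307; -1.7307 5.0201]
P' = Q + AᵀP(A−BK) = [7.5692 -0.7307; -0.7307 5.2701]
tr(P') = 12.8393


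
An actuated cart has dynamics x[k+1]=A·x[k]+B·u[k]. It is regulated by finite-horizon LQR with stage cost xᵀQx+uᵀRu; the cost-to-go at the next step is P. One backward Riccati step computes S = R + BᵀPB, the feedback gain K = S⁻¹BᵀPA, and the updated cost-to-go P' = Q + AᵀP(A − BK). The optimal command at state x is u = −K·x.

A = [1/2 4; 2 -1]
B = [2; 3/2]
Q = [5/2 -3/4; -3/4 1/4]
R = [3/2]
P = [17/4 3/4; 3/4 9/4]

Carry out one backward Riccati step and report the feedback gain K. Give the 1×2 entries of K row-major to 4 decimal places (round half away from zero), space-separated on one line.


0.5189 1.1982

BᵀP = [9.6250 4.8750]
S = R + BᵀPB = [3/2] + [26.5625] = [28.0625]
BᵀPA = [14.5625 33.6250]
K = S⁻¹·BᵀPA = [0.5189 1.1982]
A−BK = [-0.5379 1.6036; 1.2216 -2.7973]
AᵀP(A−BK) = [4.0056 -7.8241; -7.8241 23.9599]
P' = Q + AᵀP(A−BK) = [6.5056 -8.5741; -8.5741 24.2099]
tr(P') = 30.7155


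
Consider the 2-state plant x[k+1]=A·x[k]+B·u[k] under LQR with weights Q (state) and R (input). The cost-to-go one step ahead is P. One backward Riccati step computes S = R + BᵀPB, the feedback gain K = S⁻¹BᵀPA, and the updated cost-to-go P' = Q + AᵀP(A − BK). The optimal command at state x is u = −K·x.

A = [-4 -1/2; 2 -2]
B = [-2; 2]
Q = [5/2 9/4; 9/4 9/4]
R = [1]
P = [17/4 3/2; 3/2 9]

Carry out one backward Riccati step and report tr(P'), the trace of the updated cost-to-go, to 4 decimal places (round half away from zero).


42.7515

BᵀP = [-5.5000 15.0000]
S = R + BᵀPB = [1] + [41.0000] = [42.0000]
BᵀPA = [52.0000 -27.2500]
K = S⁻¹·BᵀPA = [1.2381 -0.6488]
A−BK = [-1.5238 -1.7976; -0.4762 -0.7024]
AᵀP(A−BK) = [15.6190 16.7381; 16.7381 22.3824]
P' = Q + AᵀP(A−BK) = [18.1190 18.9881; 18.9881 24.6324]
tr(P') = 42.7515


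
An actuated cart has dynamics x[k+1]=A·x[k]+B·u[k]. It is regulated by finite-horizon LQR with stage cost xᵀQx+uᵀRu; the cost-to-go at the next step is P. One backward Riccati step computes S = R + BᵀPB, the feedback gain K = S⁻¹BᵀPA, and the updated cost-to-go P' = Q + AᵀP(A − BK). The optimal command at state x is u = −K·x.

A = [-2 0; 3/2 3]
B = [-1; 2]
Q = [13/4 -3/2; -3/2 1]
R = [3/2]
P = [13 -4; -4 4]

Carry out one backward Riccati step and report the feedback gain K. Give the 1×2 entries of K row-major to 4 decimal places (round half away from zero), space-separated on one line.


1.2903 0.7742

BᵀP = [-21.0000 12.0000]
S = R + BᵀPB = [3/2] + [45.0000] = [46.5000]
BᵀPA = [60.0000 36.0000]
K = S⁻¹·BᵀPA = [1.2903 0.7742]
A−BK = [-0.7097 0.7742; -1.0806 1.4516]
AᵀP(A−BK) = [7.5806 -4.4516; -4.4516 8.1290]
P' = Q + AᵀP(A−BK) = [10.8306 -5.9516; -5.9516 9.1290]
tr(P') = 19.9597


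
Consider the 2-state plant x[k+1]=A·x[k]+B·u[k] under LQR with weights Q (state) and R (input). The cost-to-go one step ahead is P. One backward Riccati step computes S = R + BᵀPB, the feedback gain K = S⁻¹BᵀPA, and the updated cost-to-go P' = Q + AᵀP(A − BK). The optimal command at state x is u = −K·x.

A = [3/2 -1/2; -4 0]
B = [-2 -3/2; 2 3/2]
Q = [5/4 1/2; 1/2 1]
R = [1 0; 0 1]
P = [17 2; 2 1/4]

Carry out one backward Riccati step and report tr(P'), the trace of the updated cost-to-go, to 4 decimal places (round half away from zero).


2.6396

BᵀP = [-30.0000 -3.5000; -22.5000 -2.6250]
S = R + BᵀPB = [1 0; 0 1] + [53.0000 39.7500; 39.7500 29.8125] = [54.0000 39.7500; 39.7500 30.8125]
BᵀPA = [-31.0000 15.0000; -23.2500 11.2500]
K = S⁻¹·BᵀPA = [-0.3699 0.1790; -0.2774 0.1342]
A−BK = [0.3441 0.0593; -2.8441 -0.5593]
AᵀP(A−BK) = [0.3343 -0.0811; -0.0811 0.0554]
P' = Q + AᵀP(A−BK) = [1.5843 0.4189; 0.4189 1.0554]
tr(P') = 2.6396


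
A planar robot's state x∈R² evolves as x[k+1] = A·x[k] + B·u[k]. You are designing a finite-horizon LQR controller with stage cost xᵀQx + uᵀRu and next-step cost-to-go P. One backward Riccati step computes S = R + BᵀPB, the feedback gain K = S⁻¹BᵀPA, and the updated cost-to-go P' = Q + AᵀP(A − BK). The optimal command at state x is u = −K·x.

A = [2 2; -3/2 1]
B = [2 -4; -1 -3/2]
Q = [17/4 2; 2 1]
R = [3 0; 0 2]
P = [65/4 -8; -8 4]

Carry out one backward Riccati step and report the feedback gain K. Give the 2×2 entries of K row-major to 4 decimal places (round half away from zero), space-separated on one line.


BᵀP = [40.5000 -20.0000; -53.0000 26.0000]
S = R + BᵀPB = [3 0; 0 2] + [101.0000 -132.0000; -132.0000 173.0000] = [104.0000 -132.0000; -132.0000 175.0000]
BᵀPA = [111.0000 61.0000; -145.0000 -80.0000]
K = S⁻¹·BᵀPA = [0.3673 0.1482; -0.5515 -0.3454]
A−BK = [-0.9407 0.3222; -1.9601 0.6302]
AᵀP(A−BK) = [1.2590 0.4729; 0.4729 0.3312]
P' = Q + AᵀP(A−BK) = [5.5090 2.4729; 2.4729 1.3312]
tr(P') = 6.8402

0.3673 0.1482 -0.5515 -0.3454


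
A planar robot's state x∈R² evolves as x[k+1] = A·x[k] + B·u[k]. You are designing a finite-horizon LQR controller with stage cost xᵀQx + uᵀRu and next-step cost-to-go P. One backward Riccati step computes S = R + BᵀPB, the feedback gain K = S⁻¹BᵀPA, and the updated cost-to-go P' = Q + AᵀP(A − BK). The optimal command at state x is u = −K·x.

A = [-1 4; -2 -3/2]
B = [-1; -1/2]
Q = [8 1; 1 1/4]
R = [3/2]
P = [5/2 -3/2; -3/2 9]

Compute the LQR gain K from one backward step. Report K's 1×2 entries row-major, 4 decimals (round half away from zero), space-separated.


1.6316 -0.5263

BᵀP = [-1.7500 -3.0000]
S = R + BᵀPB = [3/2] + [3.2500] = [4.7500]
BᵀPA = [7.7500 -2.5000]
K = S⁻¹·BᵀPA = [1.6316 -0.5263]
A−BK = [0.6316 3.4737; -1.1842 -1.7632]
AᵀP(A−BK) = [19.8553 30.8289; 30.8289 76.9342]
P' = Q + AᵀP(A−BK) = [27.8553 31.8289; 31.8289 77.1842]
tr(P') = 105.0395


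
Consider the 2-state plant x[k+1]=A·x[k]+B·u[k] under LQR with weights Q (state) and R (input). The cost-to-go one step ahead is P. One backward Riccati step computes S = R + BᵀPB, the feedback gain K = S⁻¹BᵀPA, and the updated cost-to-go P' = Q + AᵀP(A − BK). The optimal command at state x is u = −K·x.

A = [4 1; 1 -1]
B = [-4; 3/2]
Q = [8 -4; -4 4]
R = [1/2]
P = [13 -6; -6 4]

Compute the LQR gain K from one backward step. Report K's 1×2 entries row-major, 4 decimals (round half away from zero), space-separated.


BᵀP = [-61.0000 30.0000]
S = R + BᵀPB = [1/2] + [289.0000] = [289.5000]
BᵀPA = [-214.0000 -91.0000]
K = S⁻¹·BᵀPA = [-0.7392 -0.3143]
A−BK = [1.0432 -0.2573; 2.1088 -0.5285]
AᵀP(A−BK) = [5.8100 -1.2677; -1.2677 0.3955]
P' = Q + AᵀP(A−BK) = [13.8100 -5.2677; -5.2677 4.3955]
tr(P') = 18.2055

-0.7392 -0.3143


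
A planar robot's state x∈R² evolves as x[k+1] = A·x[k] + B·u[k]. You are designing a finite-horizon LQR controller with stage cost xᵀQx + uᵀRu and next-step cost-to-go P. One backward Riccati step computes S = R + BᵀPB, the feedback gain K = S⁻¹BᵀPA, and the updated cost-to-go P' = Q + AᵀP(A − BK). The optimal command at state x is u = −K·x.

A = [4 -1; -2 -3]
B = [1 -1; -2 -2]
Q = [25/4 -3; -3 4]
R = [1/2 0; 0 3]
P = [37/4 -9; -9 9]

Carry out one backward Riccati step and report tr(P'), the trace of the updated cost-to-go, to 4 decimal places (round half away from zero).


13.9990

BᵀP = [27.2500 -27.0000; 8.7500 -9.0000]
S = R + BᵀPB = [1/2 0; 0 3] + [81.2500 26.7500; 26.7500 9.2500] = [81.7500 26.7500; 26.7500 12.2500]
BᵀPA = [163.0000 53.7500; 53.0000 18.2500]
K = S⁻¹·BᵀPA = [2.0254 0.5955; -0.0962 0.1893]
A−BK = [1.8784 -1.4062; 1.8583 -1.4303]
AᵀP(A−BK) = [2.9646 -0.1076; -0.1076 0.7844]
P' = Q + AᵀP(A−BK) = [9.2146 -3.1076; -3.1076 4.7844]
tr(P') = 13.9990


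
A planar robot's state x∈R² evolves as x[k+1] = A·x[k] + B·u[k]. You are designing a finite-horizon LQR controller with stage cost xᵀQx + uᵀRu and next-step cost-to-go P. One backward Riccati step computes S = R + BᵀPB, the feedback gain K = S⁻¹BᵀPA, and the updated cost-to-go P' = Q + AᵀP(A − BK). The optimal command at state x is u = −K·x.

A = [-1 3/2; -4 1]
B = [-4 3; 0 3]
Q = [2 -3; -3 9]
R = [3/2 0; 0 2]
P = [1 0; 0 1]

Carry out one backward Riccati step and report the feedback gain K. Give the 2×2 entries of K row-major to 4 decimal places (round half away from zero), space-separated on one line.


BᵀP = [-4.0000 0.0000; 3.0000 3.0000]
S = R + BᵀPB = [3/2 0; 0 2] + [16.0000 -12.0000; -12.0000 18.0000] = [17.5000 -12.0000; -12.0000 20.0000]
BᵀPA = [4.0000 -6.0000; -15.0000 7.5000]
K = S⁻¹·BᵀPA = [-0.4854 -0.1456; -1.0413 0.2876]
A−BK = [0.1820 0.0546; -0.8762 0.1371]
AᵀP(A−BK) = [3.3228 -0.6032; -0.6032 0.2191]
P' = Q + AᵀP(A−BK) = [5.3228 -3.6032; -3.6032 9.2191]
tr(P') = 14.5419

-0.4854 -0.1456 -1.0413 0.2876


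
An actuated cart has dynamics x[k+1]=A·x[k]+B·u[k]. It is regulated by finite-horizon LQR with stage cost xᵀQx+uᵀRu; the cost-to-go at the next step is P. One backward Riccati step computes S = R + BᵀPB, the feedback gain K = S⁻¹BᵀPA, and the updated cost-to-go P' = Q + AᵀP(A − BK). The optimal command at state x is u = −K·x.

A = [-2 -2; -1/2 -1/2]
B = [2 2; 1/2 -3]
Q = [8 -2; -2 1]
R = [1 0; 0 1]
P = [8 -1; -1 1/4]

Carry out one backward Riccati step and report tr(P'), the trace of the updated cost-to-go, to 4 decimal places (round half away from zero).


BᵀP = [15.5000 -1.8750; 19.0000 -2.7500]
S = R + BᵀPB = [1 0; 0 1] + [30.0625 36.6250; 36.6250 46.2500] = [31.0625 36.6250; 36.6250 47.2500]
BᵀPA = [-30.0625 -30.0625; -36.6250 -36.6250]
K = S⁻¹·BᵀPA = [-0.6259 -0.6259; -0.2900 -0.2900]
A−BK = [-0.1682 -0.1682; -1.0569 -1.0569]
AᵀP(A−BK) = [0.6259 0.6259; 0.6259 0.6259]
P' = Q + AᵀP(A−BK) = [8.6259 -1.3741; -1.3741 1.6259]
tr(P') = 10.2519

10.2519


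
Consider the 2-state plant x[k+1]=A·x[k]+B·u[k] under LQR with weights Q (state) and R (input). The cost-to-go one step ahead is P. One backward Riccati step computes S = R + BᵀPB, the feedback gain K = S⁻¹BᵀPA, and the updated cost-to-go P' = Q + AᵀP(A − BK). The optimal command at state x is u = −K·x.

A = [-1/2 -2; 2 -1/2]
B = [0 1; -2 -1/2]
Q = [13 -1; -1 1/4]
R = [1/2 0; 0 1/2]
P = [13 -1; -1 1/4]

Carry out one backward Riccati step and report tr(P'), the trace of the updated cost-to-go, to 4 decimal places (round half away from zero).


BᵀP = [2.0000 -0.5000; 13.5000 -1.1250]
S = R + BᵀPB = [1/2 0; 0 1/2] + [1.0000 2.2500; 2.2500 14.0625] = [1.5000 2.2500; 2.2500 14.5625]
BᵀPA = [-2.0000 -3.7500; -9.0000 -26.4375]
K = S⁻¹·BᵀPA = [-0.5289 0.2905; -0.5363 -1.8603]
A−BK = [0.0363 -0.1397; 0.6741 -0.8492]
AᵀP(A−BK) = [0.3655 0.3380; 0.3380 1.9693]
P' = Q + AᵀP(A−BK) = [13.3655 -0.6620; -0.6620 2.2193]
tr(P') = 15.5847

15.5847


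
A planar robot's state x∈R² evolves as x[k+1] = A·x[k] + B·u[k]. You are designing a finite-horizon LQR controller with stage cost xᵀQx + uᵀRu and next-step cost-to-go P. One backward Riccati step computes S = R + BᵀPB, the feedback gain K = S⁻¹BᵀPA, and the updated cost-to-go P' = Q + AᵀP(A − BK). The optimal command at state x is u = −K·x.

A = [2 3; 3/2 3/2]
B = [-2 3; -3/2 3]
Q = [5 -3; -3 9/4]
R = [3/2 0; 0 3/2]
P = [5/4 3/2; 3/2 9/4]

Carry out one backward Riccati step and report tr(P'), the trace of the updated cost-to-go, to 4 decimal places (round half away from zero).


8.3417

BᵀP = [-4.7500 -6.3750; 8.2500 11.2500]
S = R + BᵀPB = [3/2 0; 0 3/2] + [19.0625 -33.3750; -33.3750 58.5000] = [20.5625 -33.3750; -33.3750 60.0000]
BᵀPA = [-19.0625 -23.8125; 33.3750 41.6250]
K = S⁻¹·BᵀPA = [-0.2491 -0.3297; 0.4177 0.5104]
A−BK = [0.2487 0.8095; -0.1267 -0.5256]
AᵀP(A−BK) = [0.3737 0.4945; 0.4945 0.7180]
P' = Q + AᵀP(A−BK) = [5.3737 -2.5055; -2.5055 2.9680]
tr(P') = 8.3417


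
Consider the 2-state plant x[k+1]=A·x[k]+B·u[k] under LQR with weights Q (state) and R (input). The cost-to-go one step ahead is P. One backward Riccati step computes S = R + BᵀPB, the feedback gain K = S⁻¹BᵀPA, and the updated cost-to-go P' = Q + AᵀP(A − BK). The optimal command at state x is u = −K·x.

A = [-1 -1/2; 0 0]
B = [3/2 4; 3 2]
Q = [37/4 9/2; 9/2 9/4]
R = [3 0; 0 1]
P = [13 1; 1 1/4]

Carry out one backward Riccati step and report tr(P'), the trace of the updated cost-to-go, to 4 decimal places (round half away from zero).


BᵀP = [22.5000 2.2500; 54.0000 4.5000]
S = R + BᵀPB = [3 0; 0 1] + [40.5000 94.5000; 94.5000 225.0000] = [43.5000 94.5000; 94.5000 226.0000]
BᵀPA = [-22.5000 -11.2500; -54.0000 -27.0000]
K = S⁻¹·BᵀPA = [0.0200 0.0100; -0.2473 -0.1236]
A−BK = [-0.0408 -0.0204; 0.4346 0.2173]
AᵀP(A−BK) = [0.0958 0.0479; 0.0479 0.0239]
P' = Q + AᵀP(A−BK) = [9.3458 4.5479; 4.5479 2.2739]
tr(P') = 11.6197

11.6197


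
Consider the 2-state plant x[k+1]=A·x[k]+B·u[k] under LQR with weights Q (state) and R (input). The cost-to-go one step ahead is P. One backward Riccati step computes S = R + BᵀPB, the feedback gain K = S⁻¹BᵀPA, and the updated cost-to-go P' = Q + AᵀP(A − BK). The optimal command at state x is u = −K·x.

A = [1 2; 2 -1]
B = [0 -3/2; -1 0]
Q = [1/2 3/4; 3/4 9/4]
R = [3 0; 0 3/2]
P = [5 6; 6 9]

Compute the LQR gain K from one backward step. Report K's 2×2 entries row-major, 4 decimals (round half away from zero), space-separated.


BᵀP = [-6.0000 -9.0000; -7.5000 -9.0000]
S = R + BᵀPB = [3 0; 0 3/2] + [9.0000 9.0000; 9.0000 11.2500] = [12.0000 9.0000; 9.0000 12.7500]
BᵀPA = [-24.0000 -3.0000; -25.5000 -6.0000]
K = S⁻¹·BᵀPA = [-1.0625 0.2188; -1.2500 -0.6250]
A−BK = [-0.8750 1.0625; 0.9375 -0.7813]
AᵀP(A−BK) = [7.6250 -0.6875; -0.6875 1.9063]
P' = Q + AᵀP(A−BK) = [8.1250 0.0625; 0.0625 4.1563]
tr(P') = 12.2813

-1.0625 0.2188 -1.2500 -0.6250


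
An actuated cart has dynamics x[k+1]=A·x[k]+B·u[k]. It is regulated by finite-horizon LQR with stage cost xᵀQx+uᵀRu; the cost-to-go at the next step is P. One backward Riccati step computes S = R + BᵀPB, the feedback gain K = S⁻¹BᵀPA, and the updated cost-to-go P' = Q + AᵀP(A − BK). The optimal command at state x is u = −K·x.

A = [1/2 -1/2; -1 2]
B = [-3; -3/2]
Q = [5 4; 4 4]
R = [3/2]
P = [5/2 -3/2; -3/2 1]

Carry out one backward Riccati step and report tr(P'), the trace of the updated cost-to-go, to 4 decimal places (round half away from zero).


11.4338

BᵀP = [-5.2500 3.0000]
S = R + BᵀPB = [3/2] + [11.2500] = [12.7500]
BᵀPA = [-5.6250 8.6250]
K = S⁻¹·BᵀPA = [-0.4412 0.6765]
A−BK = [-0.8235 1.5294; -1.6618 3.0147]
AᵀP(A−BK) = [0.6434 -1.0699; -1.0699 1.7904]
P' = Q + AᵀP(A−BK) = [5.6434 2.9301; 2.9301 5.7904]
tr(P') = 11.4338


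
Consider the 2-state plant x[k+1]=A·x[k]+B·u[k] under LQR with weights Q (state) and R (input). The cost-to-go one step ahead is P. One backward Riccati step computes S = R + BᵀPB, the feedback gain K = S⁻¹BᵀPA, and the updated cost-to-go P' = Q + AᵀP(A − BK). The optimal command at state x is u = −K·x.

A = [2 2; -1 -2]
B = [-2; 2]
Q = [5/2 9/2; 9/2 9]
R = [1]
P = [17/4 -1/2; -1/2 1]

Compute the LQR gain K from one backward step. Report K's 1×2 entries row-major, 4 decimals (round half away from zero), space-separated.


BᵀP = [-9.5000 3.0000]
S = R + BᵀPB = [1] + [25.0000] = [26.0000]
BᵀPA = [-22.0000 -25.0000]
K = S⁻¹·BᵀPA = [-0.8462 -0.9615]
A−BK = [0.3077 0.0769; 0.6923 -0.0769]
AᵀP(A−BK) = [1.3846 0.8462; 0.8462 0.9615]
P' = Q + AᵀP(A−BK) = [3.8846 5.3462; 5.3462 9.9615]
tr(P') = 13.8462

-0.8462 -0.9615


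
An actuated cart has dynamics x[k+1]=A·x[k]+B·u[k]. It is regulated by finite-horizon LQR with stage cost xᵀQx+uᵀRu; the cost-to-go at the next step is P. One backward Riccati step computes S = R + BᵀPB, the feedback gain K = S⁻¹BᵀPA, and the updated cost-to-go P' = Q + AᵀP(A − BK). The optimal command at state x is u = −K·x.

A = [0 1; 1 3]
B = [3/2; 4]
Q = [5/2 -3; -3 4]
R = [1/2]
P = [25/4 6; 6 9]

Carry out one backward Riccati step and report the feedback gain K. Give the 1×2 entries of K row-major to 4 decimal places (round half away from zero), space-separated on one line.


0.1952 0.7303

BᵀP = [33.3750 45.0000]
S = R + BᵀPB = [1/2] + [230.0625] = [230.5625]
BᵀPA = [45.0000 168.3750]
K = S⁻¹·BᵀPA = [0.1952 0.7303]
A−BK = [-0.2928 -0.0954; 0.2193 0.0789]
AᵀP(A−BK) = [0.2171 0.1374; 0.1374 0.2892]
P' = Q + AᵀP(A−BK) = [2.7171 -2.8626; -2.8626 4.2892]
tr(P') = 7.0064


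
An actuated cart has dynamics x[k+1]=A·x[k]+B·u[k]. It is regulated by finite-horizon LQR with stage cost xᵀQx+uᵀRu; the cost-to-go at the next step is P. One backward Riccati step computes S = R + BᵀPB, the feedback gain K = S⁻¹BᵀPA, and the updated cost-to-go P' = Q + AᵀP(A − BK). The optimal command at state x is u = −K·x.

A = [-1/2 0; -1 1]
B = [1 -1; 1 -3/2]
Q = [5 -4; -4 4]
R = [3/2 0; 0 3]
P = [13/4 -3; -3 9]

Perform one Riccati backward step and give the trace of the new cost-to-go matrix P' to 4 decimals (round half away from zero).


12.5829

BᵀP = [0.2500 6.0000; 1.2500 -10.5000]
S = R + BᵀPB = [3/2 0; 0 3] + [6.2500 -9.2500; -9.2500 14.5000] = [7.7500 -9.2500; -9.2500 17.5000]
BᵀPA = [-6.1250 6.0000; 9.8750 -10.5000]
K = S⁻¹·BᵀPA = [-0.3165 0.1573; 0.3970 -0.5169]
A−BK = [0.2135 -0.6742; -0.0880 0.0674]
AᵀP(A−BK) = [0.9537 -1.4326; -1.4326 2.6292]
P' = Q + AᵀP(A−BK) = [5.9537 -5.4326; -5.4326 6.6292]
tr(P') = 12.5829


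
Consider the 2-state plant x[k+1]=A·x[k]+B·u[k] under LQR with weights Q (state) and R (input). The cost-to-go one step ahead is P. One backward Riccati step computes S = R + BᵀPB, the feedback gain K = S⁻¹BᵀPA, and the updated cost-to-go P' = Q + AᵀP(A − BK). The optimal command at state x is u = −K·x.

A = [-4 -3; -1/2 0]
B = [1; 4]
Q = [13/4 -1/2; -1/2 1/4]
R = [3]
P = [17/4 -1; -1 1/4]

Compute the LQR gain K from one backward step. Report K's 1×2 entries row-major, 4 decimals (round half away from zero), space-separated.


-0.3077 -0.2308

BᵀP = [0.2500 0.0000]
S = R + BᵀPB = [3] + [0.2500] = [3.2500]
BᵀPA = [-1.0000 -0.7500]
K = S⁻¹·BᵀPA = [-0.3077 -0.2308]
A−BK = [-3.6923 -2.7692; 0.7308 0.9231]
AᵀP(A−BK) = [63.7548 49.2692; 49.2692 38.0769]
P' = Q + AᵀP(A−BK) = [67.0048 48.7692; 48.7692 38.3269]
tr(P') = 105.3317


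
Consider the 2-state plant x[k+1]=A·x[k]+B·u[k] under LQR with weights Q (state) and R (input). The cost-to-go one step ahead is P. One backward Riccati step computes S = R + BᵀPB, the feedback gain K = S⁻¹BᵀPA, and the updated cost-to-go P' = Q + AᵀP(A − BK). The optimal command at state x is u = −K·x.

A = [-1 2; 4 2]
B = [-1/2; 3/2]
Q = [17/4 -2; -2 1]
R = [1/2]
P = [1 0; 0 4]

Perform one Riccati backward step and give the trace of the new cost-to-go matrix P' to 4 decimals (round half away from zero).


16.2756

BᵀP = [-0.5000 6.0000]
S = R + BᵀPB = [1/2] + [9.2500] = [9.7500]
BᵀPA = [24.5000 11.0000]
K = S⁻¹·BᵀPA = [2.5128 1.1282]
A−BK = [0.2564 2.5641; 0.2308 0.3077]
AᵀP(A−BK) = [3.4359 2.3590; 2.3590 7.5897]
P' = Q + AᵀP(A−BK) = [7.6859 0.3590; 0.3590 8.5897]
tr(P') = 16.2756


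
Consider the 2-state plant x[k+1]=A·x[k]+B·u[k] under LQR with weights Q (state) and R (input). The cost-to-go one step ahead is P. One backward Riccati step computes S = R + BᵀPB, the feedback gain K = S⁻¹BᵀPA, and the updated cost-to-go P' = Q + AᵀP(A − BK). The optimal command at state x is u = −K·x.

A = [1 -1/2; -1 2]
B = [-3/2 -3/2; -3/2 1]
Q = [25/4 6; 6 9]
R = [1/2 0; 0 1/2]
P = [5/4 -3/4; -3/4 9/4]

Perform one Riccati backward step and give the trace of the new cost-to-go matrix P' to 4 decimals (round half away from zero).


16.2345

BᵀP = [-0.7500 -2.2500; -2.6250 3.3750]
S = R + BᵀPB = [1/2 0; 0 1/2] + [4.5000 -1.1250; -1.1250 7.3125] = [5.0000 -1.1250; -1.1250 7.8125]
BᵀPA = [1.5000 -4.1250; -6.0000 8.0625]
K = S⁻¹·BᵀPA = [0.1315 -0.6126; -0.7491 0.9438]
A−BK = [0.0736 -0.0033; -0.0537 0.1372]
AᵀP(A−BK) = [0.3084 -0.4184; -0.4184 0.6761]
P' = Q + AᵀP(A−BK) = [6.5584 5.5816; 5.5816 9.6761]
tr(P') = 16.2345
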